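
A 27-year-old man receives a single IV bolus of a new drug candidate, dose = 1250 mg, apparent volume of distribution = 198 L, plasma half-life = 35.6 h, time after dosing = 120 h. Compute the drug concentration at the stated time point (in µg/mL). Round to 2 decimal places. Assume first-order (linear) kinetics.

0.61 µg/mL

C₀ = Dose / Vd = 1250 / 198 = 6.313 mg/L
k = ln2 / t½ = 0.693147 / 35.6 = 0.01947 h⁻¹
C = C₀ · e^(−k·t) = 6.313 × e^(−0.01947 × 120)
  = 6.313 × 0.09668 = 0.6103 mg/L
(0.6103 mg/L = 0.6103 µg/mL)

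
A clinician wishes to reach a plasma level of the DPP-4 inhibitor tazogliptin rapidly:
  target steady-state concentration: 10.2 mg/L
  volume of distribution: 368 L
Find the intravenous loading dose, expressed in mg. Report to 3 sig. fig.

3750 mg

LD = Css × Vd = 10.2 × 368 = 3754 mg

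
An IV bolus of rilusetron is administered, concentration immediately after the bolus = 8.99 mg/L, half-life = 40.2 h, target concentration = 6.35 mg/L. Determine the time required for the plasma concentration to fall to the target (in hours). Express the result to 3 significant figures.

20.2 h

k = ln2 / t½ = 0.693147 / 40.2 = 0.01724 h⁻¹
t = ln(C₀ / C) / k = ln(8.990 / 6.35) / 0.01724
  = ln(1.416) / 0.01724 = 0.3478 / 0.01724 = 20.17 h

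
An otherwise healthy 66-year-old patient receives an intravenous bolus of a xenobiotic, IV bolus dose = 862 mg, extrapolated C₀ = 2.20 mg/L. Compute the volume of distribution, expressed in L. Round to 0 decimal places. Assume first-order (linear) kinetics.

392 L

Vd = Dose / C₀ = 862.0 / 2.20 = 391.8 L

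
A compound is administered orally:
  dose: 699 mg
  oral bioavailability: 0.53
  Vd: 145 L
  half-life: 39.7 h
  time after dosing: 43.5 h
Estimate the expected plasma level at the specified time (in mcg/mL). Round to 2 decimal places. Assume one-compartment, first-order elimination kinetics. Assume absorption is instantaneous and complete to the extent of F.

1.20 mcg/mL

Amount reaching circulation = F × Dose = 0.53 × 699.0 = 370.5 mg
C₀ = F·Dose / Vd = 370.5 / 145 = 2.555 mg/L
k = ln2 / t½ = 0.693147 / 39.7 = 0.01746 h⁻¹
C = C₀ · e^(−k·t) = 2.555 × e^(−0.01746 × 43.5)
  = 2.555 × 0.4679 = 1.195 mg/L
(1.195 mg/L = 1.195 mcg/mL)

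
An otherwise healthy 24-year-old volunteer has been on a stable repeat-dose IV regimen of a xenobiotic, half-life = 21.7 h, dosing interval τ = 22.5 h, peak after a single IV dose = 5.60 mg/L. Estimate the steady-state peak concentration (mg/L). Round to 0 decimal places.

11 mg/L

k = ln2 / t½ = 0.693147 / 21.7 = 0.03194 h⁻¹
e^(−kτ) = e^(−0.03194 × 22.5) = 0.4874
Accumulation ratio R = 1 / (1 − e^(−kτ)) = 1 / (1 − 0.4874) = 1.951
Steady-state peak = C₀ × R = 5.60 × 1.951 = 10.93 mg/L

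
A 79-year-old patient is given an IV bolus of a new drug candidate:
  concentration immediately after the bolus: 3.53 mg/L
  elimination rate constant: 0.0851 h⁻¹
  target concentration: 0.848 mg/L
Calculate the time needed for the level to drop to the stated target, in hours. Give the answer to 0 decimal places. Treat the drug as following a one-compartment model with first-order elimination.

t = ln(C₀ / C) / k = ln(3.530 / 0.848) / 0.08510
  = ln(4.163) / 0.08510 = 1.426 / 0.08510 = 16.76 h

17 h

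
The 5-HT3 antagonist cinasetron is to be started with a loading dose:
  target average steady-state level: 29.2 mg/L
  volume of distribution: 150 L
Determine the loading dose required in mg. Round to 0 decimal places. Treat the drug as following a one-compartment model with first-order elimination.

LD = Css × Vd = 29.2 × 150 = 4380 mg

4380 mg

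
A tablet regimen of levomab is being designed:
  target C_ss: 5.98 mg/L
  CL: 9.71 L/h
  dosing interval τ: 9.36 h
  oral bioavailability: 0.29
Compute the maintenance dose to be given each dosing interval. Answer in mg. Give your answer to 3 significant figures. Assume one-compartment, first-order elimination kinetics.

1870 mg

At steady state, F × (Dose/τ) = Css × CL.
Dose = Css × CL × τ / F = 5.98 × 9.710 × 9.36 / 0.29 = 1874 mg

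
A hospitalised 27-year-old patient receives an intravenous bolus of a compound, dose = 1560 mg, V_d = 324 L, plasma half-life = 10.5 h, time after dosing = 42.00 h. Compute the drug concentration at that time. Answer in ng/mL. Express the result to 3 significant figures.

301 ng/mL

C₀ = Dose / Vd = 1560 / 324 = 4.815 mg/L
k = ln2 / t½ = 0.693147 / 10.5 = 0.06601 h⁻¹
t / t½ = 42.00 / 10.5 = 4 half-lives
C = C₀ × (1/2)^4 = 4.815 × 0.06250 = 0.3009 mg/L
Convert: 0.3009 mg/L × 1000 = 300.9 ng/mL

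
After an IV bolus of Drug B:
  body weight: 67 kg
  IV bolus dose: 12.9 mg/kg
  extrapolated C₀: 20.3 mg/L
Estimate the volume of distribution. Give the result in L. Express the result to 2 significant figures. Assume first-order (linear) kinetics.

43 L

Dose = 12.9 × 67 = 864.3 mg
Vd = Dose / C₀ = 864.3 / 20.3 = 42.58 L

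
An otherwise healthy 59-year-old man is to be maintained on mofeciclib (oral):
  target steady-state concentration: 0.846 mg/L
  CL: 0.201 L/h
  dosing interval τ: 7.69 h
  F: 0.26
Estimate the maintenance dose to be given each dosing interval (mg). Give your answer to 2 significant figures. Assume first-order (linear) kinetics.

5.0 mg

At steady state, F × (Dose/τ) = Css × CL.
Dose = Css × CL × τ / F = 0.846 × 0.2010 × 7.69 / 0.26 = 5.029 mg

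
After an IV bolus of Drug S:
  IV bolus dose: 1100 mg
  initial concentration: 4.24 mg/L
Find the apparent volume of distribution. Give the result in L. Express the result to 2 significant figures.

Vd = Dose / C₀ = 1100 / 4.24 = 259.4 L

260 L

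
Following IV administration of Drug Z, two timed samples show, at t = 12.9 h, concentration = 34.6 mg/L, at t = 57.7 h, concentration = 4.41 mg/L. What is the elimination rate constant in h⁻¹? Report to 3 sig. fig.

k = ln(C₁/C₂) / (t₂ − t₁) = ln(34.6/4.41) / (57.7 − 12.9)
  = 2.060 / 44.80 = 0.04598 h⁻¹

0.0460 h⁻¹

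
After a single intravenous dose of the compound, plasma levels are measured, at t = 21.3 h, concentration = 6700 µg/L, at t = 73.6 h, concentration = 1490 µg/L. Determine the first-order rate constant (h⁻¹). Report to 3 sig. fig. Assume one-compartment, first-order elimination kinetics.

k = ln(C₁/C₂) / (t₂ − t₁) = ln(6700/1490) / (73.6 − 21.3)
  = 1.503 / 52.30 = 0.02874 h⁻¹

0.0287 h⁻¹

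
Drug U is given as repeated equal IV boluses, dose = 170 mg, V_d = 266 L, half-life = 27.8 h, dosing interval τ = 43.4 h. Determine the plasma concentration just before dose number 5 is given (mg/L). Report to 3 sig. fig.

C₀ per dose = Dose / Vd = 170 / 266 = 0.6391 mg/L
k = ln2 / t½ = 0.693147 / 27.8 = 0.02493 h⁻¹
Fraction remaining after one interval: r = e^(−kτ) = e^(−0.02493 × 43.4) = 0.3389
Before dose 5, 4 doses have been given (aged 1τ, 2τ, 3τ, 4τ).
C_trough = C₀ × (r + r² + … + r^4) = C₀ × r(1−r^4)/(1−r)
        = 0.6391 × 0.3389 × (1 − 0.01319) / (1 − 0.3389) = 0.3233 mg/L

0.323 mg/L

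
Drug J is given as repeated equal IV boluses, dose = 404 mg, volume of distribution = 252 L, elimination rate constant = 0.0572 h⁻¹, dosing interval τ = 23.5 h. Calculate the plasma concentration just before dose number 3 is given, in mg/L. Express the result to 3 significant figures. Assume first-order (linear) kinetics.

C₀ per dose = Dose / Vd = 404 / 252 = 1.603 mg/L
Fraction remaining after one interval: r = e^(−kτ) = e^(−0.05720 × 23.5) = 0.2607
Before dose 3, 2 doses have been given (aged 1τ, 2τ).
C_trough = C₀ × (r + r²) = 1.603 × (0.2607 + 0.06796) = 0.5268 mg/L

0.527 mg/L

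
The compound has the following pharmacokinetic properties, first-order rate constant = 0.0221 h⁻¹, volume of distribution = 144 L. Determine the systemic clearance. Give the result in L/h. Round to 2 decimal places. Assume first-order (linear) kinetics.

3.18 L/h

CL = k × Vd = 0.0221 × 144 = 3.182 L/h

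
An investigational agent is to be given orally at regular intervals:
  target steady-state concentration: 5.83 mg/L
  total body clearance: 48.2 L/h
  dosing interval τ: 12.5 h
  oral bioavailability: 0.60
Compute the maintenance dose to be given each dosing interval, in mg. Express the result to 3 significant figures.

5850 mg

At steady state, F × (Dose/τ) = Css × CL.
Dose = Css × CL × τ / F = 5.83 × 48.20 × 12.5 / 0.60 = 5854 mg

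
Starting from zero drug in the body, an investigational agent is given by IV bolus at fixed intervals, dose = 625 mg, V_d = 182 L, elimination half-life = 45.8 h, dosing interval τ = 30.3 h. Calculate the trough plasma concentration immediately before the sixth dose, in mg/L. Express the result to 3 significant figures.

C₀ per dose = Dose / Vd = 625 / 182 = 3.434 mg/L
k = ln2 / t½ = 0.693147 / 45.8 = 0.01513 h⁻¹
Fraction remaining after one interval: r = e^(−kτ) = e^(−0.01513 × 30.3) = 0.6323
Before dose 6, 5 doses have been given (aged 1τ, 2τ, 3τ, 4τ, 5τ).
C_trough = C₀ × (r + r² + … + r^5) = C₀ × r(1−r^5)/(1−r)
        = 3.434 × 0.6323 × (1 − 0.1011) / (1 − 0.6323) = 5.308 mg/L

5.31 mg/L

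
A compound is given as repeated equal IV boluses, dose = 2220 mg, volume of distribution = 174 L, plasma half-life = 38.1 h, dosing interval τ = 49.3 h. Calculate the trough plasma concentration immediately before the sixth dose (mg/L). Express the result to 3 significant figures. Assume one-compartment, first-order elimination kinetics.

C₀ per dose = Dose / Vd = 2220 / 174 = 12.76 mg/L
k = ln2 / t½ = 0.693147 / 38.1 = 0.01819 h⁻¹
Fraction remaining after one interval: r = e^(−kτ) = e^(−0.01819 × 49.3) = 0.4079
Before dose 6, 5 doses have been given (aged 1τ, 2τ, 3τ, 4τ, 5τ).
C_trough = C₀ × (r + r² + … + r^5) = C₀ × r(1−r^5)/(1−r)
        = 12.76 × 0.4079 × (1 − 0.01129) / (1 − 0.4079) = 8.691 mg/L

8.69 mg/L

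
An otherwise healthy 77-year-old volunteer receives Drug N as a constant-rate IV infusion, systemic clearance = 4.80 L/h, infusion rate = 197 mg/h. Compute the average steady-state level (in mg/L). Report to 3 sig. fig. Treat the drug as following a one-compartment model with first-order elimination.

At steady state Css = R₀ / CL = 197 / 4.800 = 41.04 mg/L

41.0 mg/L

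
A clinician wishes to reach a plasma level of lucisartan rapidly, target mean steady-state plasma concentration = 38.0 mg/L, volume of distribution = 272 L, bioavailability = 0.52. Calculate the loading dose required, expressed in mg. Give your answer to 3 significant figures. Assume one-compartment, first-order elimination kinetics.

LD = Css × Vd / F = 38.0 × 272 / 0.52 = 19880 mg

19900 mg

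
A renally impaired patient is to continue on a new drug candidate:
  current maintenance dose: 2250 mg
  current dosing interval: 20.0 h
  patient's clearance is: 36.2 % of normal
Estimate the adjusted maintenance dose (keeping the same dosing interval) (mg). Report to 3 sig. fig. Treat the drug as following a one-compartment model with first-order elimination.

To keep the same average steady-state level, dosing rate must scale with clearance.
CL ratio = 36.2 / 100 = 0.3620
New dose (same interval) = 2250 × 0.3620 = 814.5 mg

815 mg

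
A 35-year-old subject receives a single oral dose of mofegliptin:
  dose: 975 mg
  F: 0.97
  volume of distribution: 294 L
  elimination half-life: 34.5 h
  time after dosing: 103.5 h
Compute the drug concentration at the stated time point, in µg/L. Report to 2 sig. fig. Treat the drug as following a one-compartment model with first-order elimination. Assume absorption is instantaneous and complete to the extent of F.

400 µg/L

Amount reaching circulation = F × Dose = 0.97 × 975.0 = 945.8 mg
C₀ = F·Dose / Vd = 945.8 / 294 = 3.217 mg/L
k = ln2 / t½ = 0.693147 / 34.5 = 0.02009 h⁻¹
t / t½ = 103.5 / 34.5 = 3 half-lives
C = C₀ × (1/2)^3 = 3.217 × 0.1250 = 0.4021 mg/L
Convert: 0.4021 mg/L × 1000 = 402.1 µg/L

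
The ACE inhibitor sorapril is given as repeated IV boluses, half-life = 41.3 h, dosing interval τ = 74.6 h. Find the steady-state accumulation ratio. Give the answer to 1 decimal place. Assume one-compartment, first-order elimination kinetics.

k = ln2 / t½ = 0.693147 / 41.3 = 0.01678 h⁻¹
e^(−kτ) = e^(−0.01678 × 74.6) = 0.2860
Accumulation ratio R = 1 / (1 − e^(−kτ)) = 1 / (1 − 0.2860) = 1.401

1.4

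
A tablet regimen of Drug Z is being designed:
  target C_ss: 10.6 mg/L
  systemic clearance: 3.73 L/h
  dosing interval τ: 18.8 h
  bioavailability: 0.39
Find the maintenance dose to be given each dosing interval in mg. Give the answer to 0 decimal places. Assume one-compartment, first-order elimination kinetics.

At steady state, F × (Dose/τ) = Css × CL.
Dose = Css × CL × τ / F = 10.6 × 3.730 × 18.8 / 0.39 = 1906 mg

1906 mg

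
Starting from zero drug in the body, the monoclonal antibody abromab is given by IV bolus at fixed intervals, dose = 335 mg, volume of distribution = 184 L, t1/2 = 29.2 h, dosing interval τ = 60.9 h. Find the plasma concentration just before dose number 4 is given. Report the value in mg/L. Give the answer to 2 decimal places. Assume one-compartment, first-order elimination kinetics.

0.55 mg/L

C₀ per dose = Dose / Vd = 335 / 184 = 1.821 mg/L
k = ln2 / t½ = 0.693147 / 29.2 = 0.02374 h⁻¹
Fraction remaining after one interval: r = e^(−kτ) = e^(−0.02374 × 60.9) = 0.2356
Before dose 4, 3 doses have been given (aged 1τ, 2τ, 3τ).
C_trough = C₀ × (r + r² + … + r^3) = C₀ × r(1−r^3)/(1−r)
        = 1.821 × 0.2356 × (1 − 0.01308) / (1 − 0.2356) = 0.5539 mg/L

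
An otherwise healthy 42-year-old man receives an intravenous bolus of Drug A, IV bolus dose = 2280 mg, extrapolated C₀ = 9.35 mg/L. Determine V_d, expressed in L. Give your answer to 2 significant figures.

240 L

Vd = Dose / C₀ = 2280 / 9.35 = 243.9 L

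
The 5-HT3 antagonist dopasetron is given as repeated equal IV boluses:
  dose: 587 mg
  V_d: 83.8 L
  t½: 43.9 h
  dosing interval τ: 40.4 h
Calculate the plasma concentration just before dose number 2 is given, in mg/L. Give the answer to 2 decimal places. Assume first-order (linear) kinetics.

C₀ per dose = Dose / Vd = 587 / 83.8 = 7.005 mg/L
k = ln2 / t½ = 0.693147 / 43.9 = 0.01579 h⁻¹
Fraction remaining after one interval: r = e^(−kτ) = e^(−0.01579 × 40.4) = 0.5284
Before dose 2, 1 dose has been given (aged 1τ).
C_trough = C₀ × r = 7.005 × 0.5284 = 3.701 mg/L

3.70 mg/L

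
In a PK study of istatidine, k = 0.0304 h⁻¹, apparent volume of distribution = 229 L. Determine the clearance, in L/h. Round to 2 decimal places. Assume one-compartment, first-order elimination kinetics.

6.96 L/h

CL = k × Vd = 0.0304 × 229 = 6.962 L/h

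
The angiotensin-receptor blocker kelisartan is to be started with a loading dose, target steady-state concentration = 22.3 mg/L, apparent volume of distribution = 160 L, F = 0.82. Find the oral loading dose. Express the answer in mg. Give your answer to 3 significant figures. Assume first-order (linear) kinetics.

4350 mg

LD = Css × Vd / F = 22.3 × 160 / 0.82 = 4351 mg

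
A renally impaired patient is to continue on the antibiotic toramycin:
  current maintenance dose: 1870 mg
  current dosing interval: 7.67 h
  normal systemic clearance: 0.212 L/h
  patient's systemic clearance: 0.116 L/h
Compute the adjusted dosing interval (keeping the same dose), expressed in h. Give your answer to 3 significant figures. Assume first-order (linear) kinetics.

To keep the same average steady-state level, dosing rate must scale with clearance.
CL ratio = 0.116 / 0.212 = 0.5472
New interval (same dose) = 7.67 / 0.5472 = 14.02 h

14.0 h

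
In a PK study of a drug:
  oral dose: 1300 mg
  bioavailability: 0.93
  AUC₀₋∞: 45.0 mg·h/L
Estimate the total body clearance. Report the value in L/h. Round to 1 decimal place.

26.9 L/h

CL = F·Dose / AUC = 0.93 × 1300 / 45.0 = 26.87 L/h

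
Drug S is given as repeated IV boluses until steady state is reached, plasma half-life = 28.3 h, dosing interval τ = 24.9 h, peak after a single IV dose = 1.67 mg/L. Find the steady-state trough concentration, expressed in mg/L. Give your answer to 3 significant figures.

1.99 mg/L

k = ln2 / t½ = 0.693147 / 28.3 = 0.02449 h⁻¹
e^(−kτ) = e^(−0.02449 × 24.9) = 0.5435
Accumulation ratio R = 1 / (1 − e^(−kτ)) = 1 / (1 − 0.5435) = 2.191
Steady-state trough = C₀ × R × e^(−kτ) = 1.67 × 2.191 × 0.5435 = 1.989 mg/L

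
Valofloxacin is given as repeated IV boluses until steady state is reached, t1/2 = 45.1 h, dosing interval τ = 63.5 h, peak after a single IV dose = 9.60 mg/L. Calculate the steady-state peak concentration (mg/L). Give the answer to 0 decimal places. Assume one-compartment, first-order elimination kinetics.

k = ln2 / t½ = 0.693147 / 45.1 = 0.01537 h⁻¹
e^(−kτ) = e^(−0.01537 × 63.5) = 0.3768
Accumulation ratio R = 1 / (1 − e^(−kτ)) = 1 / (1 − 0.3768) = 1.605
Steady-state peak = C₀ × R = 9.60 × 1.605 = 15.41 mg/L

15 mg/L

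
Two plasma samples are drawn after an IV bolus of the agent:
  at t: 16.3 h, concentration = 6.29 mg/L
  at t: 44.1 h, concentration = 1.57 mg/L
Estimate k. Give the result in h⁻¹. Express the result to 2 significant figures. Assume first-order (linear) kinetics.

0.050 h⁻¹

k = ln(C₁/C₂) / (t₂ − t₁) = ln(6.29/1.57) / (44.1 − 16.3)
  = 1.388 / 27.80 = 0.04993 h⁻¹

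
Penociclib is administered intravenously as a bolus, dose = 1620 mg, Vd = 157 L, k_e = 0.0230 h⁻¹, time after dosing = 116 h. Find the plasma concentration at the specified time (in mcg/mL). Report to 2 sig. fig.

C₀ = Dose / Vd = 1620 / 157 = 10.32 mg/L
C = C₀ · e^(−k·t) = 10.32 × e^(−0.02300 × 116)
  = 10.32 × 0.06939 = 0.7161 mg/L
(0.7161 mg/L = 0.7161 mcg/mL)

0.72 mcg/mL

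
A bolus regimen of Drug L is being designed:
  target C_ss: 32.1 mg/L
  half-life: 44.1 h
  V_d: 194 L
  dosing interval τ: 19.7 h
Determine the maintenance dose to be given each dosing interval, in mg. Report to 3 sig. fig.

1930 mg

k = ln2 / t½ = 0.693147 / 44.1 = 0.01572 h⁻¹
CL = k × Vd = 0.01572 × 194 = 3.050 L/h
At steady state, Dose/τ = Css × CL.
Dose = Css × CL × τ = 32.1 × 3.050 × 19.7 = 1929 mg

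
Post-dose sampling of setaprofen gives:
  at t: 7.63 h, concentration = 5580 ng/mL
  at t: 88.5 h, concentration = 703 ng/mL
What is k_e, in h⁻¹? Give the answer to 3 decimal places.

k = ln(C₁/C₂) / (t₂ − t₁) = ln(5580/703) / (88.5 − 7.63)
  = 2.072 / 80.87 = 0.02562 h⁻¹

0.026 h⁻¹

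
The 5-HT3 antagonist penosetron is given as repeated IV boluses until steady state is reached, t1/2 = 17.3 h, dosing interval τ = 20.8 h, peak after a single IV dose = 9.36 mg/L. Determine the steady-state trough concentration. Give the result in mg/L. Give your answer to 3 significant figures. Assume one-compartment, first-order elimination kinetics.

7.19 mg/L

k = ln2 / t½ = 0.693147 / 17.3 = 0.04007 h⁻¹
e^(−kτ) = e^(−0.04007 × 20.8) = 0.4345
Accumulation ratio R = 1 / (1 − e^(−kτ)) = 1 / (1 − 0.4345) = 1.768
Steady-state trough = C₀ × R × e^(−kτ) = 9.36 × 1.768 × 0.4345 = 7.190 mg/L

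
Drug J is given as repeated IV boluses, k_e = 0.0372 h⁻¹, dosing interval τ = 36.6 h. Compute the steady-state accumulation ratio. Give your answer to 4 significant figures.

1.345

e^(−kτ) = e^(−0.03720 × 36.6) = 0.2563
Accumulation ratio R = 1 / (1 − e^(−kτ)) = 1 / (1 − 0.2563) = 1.345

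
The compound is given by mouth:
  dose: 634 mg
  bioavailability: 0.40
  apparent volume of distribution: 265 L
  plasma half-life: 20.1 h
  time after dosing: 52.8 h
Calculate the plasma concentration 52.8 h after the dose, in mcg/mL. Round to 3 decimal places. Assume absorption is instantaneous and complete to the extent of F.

Amount reaching circulation = F × Dose = 0.40 × 634.0 = 253.6 mg
C₀ = F·Dose / Vd = 253.6 / 265 = 0.9570 mg/L
k = ln2 / t½ = 0.693147 / 20.1 = 0.03448 h⁻¹
C = C₀ · e^(−k·t) = 0.9570 × e^(−0.03448 × 52.8)
  = 0.9570 × 0.1619 = 0.1549 mg/L
(0.1549 mg/L = 0.1549 mcg/mL)

0.155 mcg/mL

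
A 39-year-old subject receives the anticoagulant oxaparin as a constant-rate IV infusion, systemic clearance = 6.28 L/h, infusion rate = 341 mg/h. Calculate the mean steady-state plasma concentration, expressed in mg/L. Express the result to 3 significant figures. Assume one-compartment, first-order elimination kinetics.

At steady state Css = R₀ / CL = 341 / 6.280 = 54.30 mg/L

54.3 mg/L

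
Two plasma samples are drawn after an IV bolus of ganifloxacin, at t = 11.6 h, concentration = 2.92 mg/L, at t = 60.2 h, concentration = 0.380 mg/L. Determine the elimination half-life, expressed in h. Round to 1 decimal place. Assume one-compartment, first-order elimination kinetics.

16.5 h

k = ln(C₁/C₂) / (t₂ − t₁) = ln(2.92/0.380) / (60.2 − 11.6)
  = 2.039 / 48.60 = 0.04195 h⁻¹
t½ = ln2 / k = 0.693147 / 0.04195 = 16.52 h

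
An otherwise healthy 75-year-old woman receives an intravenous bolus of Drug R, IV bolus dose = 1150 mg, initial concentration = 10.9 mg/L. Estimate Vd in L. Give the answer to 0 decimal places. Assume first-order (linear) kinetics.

Vd = Dose / C₀ = 1150 / 10.9 = 105.5 L

106 L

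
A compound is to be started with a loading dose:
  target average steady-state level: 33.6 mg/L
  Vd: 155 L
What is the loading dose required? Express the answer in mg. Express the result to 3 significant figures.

LD = Css × Vd = 33.6 × 155 = 5208 mg

5210 mg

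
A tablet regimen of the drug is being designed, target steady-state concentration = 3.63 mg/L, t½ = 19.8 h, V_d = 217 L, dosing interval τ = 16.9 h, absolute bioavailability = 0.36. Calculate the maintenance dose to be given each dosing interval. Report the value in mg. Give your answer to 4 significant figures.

k = ln2 / t½ = 0.693147 / 19.8 = 0.03501 h⁻¹
CL = k × Vd = 0.03501 × 217 = 7.597 L/h
At steady state, F × (Dose/τ) = Css × CL.
Dose = Css × CL × τ / F = 3.63 × 7.597 × 16.9 / 0.36 = 1295 mg

1295 mg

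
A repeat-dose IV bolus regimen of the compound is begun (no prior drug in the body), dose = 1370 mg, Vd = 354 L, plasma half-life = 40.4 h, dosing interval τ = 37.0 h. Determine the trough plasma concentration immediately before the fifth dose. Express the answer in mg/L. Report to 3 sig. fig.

C₀ per dose = Dose / Vd = 1370 / 354 = 3.870 mg/L
k = ln2 / t½ = 0.693147 / 40.4 = 0.01716 h⁻¹
Fraction remaining after one interval: r = e^(−kτ) = e^(−0.01716 × 37.0) = 0.5300
Before dose 5, 4 doses have been given (aged 1τ, 2τ, 3τ, 4τ).
C_trough = C₀ × (r + r² + … + r^4) = C₀ × r(1−r^4)/(1−r)
        = 3.870 × 0.5300 × (1 − 0.07890) / (1 − 0.5300) = 4.020 mg/L

4.02 mg/L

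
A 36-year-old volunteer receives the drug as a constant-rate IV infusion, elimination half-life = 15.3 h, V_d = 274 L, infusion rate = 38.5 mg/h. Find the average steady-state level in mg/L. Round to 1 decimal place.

3.1 mg/L

k = ln2 / t½ = 0.693147 / 15.3 = 0.04530 h⁻¹
CL = k × Vd = 0.04530 × 274 = 12.41 L/h
At steady state Css = R₀ / CL = 38.5 / 12.41 = 3.102 mg/L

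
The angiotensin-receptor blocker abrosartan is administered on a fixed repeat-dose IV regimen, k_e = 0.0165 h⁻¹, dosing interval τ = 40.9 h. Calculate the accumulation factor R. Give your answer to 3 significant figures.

e^(−kτ) = e^(−0.01650 × 40.9) = 0.5092
Accumulation ratio R = 1 / (1 − e^(−kτ)) = 1 / (1 − 0.5092) = 2.037

2.04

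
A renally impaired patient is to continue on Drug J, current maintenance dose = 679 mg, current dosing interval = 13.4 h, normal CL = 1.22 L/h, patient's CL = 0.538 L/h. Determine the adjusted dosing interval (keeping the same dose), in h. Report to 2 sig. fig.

To keep the same average steady-state level, dosing rate must scale with clearance.
CL ratio = 0.538 / 1.22 = 0.4410
New interval (same dose) = 13.4 / 0.4410 = 30.39 h

30 h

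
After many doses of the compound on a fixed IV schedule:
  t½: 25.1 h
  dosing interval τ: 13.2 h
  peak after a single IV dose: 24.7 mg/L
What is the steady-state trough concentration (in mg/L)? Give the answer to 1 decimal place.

56.2 mg/L

k = ln2 / t½ = 0.693147 / 25.1 = 0.02762 h⁻¹
e^(−kτ) = e^(−0.02762 × 13.2) = 0.6945
Accumulation ratio R = 1 / (1 − e^(−kτ)) = 1 / (1 − 0.6945) = 3.273
Steady-state trough = C₀ × R × e^(−kτ) = 24.7 × 3.273 × 0.6945 = 56.15 mg/L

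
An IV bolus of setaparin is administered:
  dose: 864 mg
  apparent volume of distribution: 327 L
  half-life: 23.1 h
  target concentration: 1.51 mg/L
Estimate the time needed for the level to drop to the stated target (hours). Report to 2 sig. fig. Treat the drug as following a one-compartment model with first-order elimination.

C₀ = Dose / Vd = 864.0 / 327 = 2.642 mg/L
k = ln2 / t½ = 0.693147 / 23.1 = 0.03001 h⁻¹
t = ln(C₀ / C) / k = ln(2.642 / 1.51) / 0.03001
  = ln(1.750) / 0.03001 = 0.5596 / 0.03001 = 18.65 h

19 h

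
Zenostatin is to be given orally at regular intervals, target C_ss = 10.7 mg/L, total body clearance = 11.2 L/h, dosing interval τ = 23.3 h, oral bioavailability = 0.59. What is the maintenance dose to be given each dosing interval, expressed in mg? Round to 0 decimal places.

At steady state, F × (Dose/τ) = Css × CL.
Dose = Css × CL × τ / F = 10.7 × 11.20 × 23.3 / 0.59 = 4733 mg

4733 mg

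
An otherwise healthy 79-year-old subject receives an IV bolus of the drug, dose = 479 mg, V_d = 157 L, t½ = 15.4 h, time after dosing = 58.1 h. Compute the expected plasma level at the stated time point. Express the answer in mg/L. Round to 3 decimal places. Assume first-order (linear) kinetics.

C₀ = Dose / Vd = 479.0 / 157 = 3.051 mg/L
k = ln2 / t½ = 0.693147 / 15.4 = 0.04501 h⁻¹
C = C₀ · e^(−k·t) = 3.051 × e^(−0.04501 × 58.1)
  = 3.051 × 0.07316 = 0.2232 mg/L

0.223 mg/L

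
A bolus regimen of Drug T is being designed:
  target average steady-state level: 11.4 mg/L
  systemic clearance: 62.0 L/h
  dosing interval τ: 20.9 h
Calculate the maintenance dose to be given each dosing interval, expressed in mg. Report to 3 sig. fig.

At steady state, Dose/τ = Css × CL.
Dose = Css × CL × τ = 11.4 × 62.00 × 20.9 = 14770 mg

14800 mg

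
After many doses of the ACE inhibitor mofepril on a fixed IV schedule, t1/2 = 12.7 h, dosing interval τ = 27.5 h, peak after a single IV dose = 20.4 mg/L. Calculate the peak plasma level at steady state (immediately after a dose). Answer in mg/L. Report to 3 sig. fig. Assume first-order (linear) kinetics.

k = ln2 / t½ = 0.693147 / 12.7 = 0.05458 h⁻¹
e^(−kτ) = e^(−0.05458 × 27.5) = 0.2229
Accumulation ratio R = 1 / (1 − e^(−kτ)) = 1 / (1 − 0.2229) = 1.287
Steady-state peak = C₀ × R = 20.4 × 1.287 = 26.25 mg/L

26.3 mg/L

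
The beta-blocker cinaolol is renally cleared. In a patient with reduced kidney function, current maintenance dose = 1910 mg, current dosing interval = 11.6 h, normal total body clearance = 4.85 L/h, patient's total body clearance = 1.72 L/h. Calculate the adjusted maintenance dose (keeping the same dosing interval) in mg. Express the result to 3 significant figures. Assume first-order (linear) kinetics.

677 mg

To keep the same average steady-state level, dosing rate must scale with clearance.
CL ratio = 1.72 / 4.85 = 0.3546
New dose (same interval) = 1910 × 0.3546 = 677.3 mg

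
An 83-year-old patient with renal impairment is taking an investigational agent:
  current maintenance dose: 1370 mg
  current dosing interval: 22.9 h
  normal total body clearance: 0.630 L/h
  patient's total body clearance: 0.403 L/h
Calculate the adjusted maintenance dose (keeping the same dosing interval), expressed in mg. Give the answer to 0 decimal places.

To keep the same average steady-state level, dosing rate must scale with clearance.
CL ratio = 0.403 / 0.630 = 0.6397
New dose (same interval) = 1370 × 0.6397 = 876.4 mg

876 mg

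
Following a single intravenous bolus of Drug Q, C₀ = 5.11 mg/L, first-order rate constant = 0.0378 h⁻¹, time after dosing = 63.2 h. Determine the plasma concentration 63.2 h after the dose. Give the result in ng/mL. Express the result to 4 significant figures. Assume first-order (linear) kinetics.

468.7 ng/mL

C = C₀ · e^(−k·t) = 5.110 × e^(−0.03780 × 63.2)
  = 5.110 × 0.09173 = 0.4687 mg/L
Convert: 0.4687 mg/L × 1000 = 468.7 ng/mL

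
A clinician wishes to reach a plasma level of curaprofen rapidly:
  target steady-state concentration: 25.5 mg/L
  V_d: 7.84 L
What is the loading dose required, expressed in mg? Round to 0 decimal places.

200 mg

LD = Css × Vd = 25.5 × 7.84 = 199.9 mg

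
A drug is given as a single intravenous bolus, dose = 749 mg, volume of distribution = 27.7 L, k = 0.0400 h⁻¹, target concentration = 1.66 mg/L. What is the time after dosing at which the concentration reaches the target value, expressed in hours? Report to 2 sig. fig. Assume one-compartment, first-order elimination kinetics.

70 h

C₀ = Dose / Vd = 749.0 / 27.7 = 27.04 mg/L
t = ln(C₀ / C) / k = ln(27.04 / 1.66) / 0.04000
  = ln(16.29) / 0.04000 = 2.791 / 0.04000 = 69.78 h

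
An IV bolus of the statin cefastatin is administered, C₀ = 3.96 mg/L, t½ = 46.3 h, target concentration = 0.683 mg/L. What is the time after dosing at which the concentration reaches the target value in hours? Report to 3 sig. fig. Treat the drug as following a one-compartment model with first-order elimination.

k = ln2 / t½ = 0.693147 / 46.3 = 0.01497 h⁻¹
t = ln(C₀ / C) / k = ln(3.960 / 0.683) / 0.01497
  = ln(5.798) / 0.01497 = 1.758 / 0.01497 = 117.4 h

117 h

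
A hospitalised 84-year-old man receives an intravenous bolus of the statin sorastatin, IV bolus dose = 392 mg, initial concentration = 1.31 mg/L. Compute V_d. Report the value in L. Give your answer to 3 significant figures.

Vd = Dose / C₀ = 392.0 / 1.31 = 299.2 L

299 L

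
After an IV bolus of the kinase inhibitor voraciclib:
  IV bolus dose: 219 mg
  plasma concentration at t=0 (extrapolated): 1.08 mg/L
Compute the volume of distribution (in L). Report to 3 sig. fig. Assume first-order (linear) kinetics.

203 L

Vd = Dose / C₀ = 219.0 / 1.08 = 202.8 L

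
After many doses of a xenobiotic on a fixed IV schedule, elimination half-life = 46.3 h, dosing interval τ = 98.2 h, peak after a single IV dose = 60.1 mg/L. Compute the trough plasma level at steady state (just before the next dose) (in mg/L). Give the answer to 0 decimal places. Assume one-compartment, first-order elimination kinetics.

18 mg/L

k = ln2 / t½ = 0.693147 / 46.3 = 0.01497 h⁻¹
e^(−kτ) = e^(−0.01497 × 98.2) = 0.2299
Accumulation ratio R = 1 / (1 − e^(−kτ)) = 1 / (1 − 0.2299) = 1.299
Steady-state trough = C₀ × R × e^(−kτ) = 60.1 × 1.299 × 0.2299 = 17.95 mg/L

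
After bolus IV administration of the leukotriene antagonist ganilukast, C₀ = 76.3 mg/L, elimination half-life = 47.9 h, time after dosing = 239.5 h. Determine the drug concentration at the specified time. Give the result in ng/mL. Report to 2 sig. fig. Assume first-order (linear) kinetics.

2400 ng/mL

k = ln2 / t½ = 0.693147 / 47.9 = 0.01447 h⁻¹
t / t½ = 239.5 / 47.9 = 5 half-lives
C = C₀ × (1/2)^5 = 76.30 × 0.03125 = 2.384 mg/L
Convert: 2.384 mg/L × 1000 = 2384 ng/mL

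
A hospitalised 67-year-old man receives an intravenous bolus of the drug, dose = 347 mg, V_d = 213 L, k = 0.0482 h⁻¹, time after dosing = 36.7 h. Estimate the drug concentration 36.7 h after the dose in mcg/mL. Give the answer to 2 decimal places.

C₀ = Dose / Vd = 347.0 / 213 = 1.629 mg/L
C = C₀ · e^(−k·t) = 1.629 × e^(−0.04820 × 36.7)
  = 1.629 × 0.1705 = 0.2777 mg/L
(0.2777 mg/L = 0.2777 mcg/mL)

0.28 mcg/mL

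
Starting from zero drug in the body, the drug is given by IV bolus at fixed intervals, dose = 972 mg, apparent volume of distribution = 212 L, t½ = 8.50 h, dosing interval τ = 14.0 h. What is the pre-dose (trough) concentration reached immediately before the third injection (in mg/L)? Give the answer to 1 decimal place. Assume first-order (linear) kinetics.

C₀ per dose = Dose / Vd = 972 / 212 = 4.585 mg/L
k = ln2 / t½ = 0.693147 / 8.50 = 0.08155 h⁻¹
Fraction remaining after one interval: r = e^(−kτ) = e^(−0.08155 × 14.0) = 0.3193
Before dose 3, 2 doses have been given (aged 1τ, 2τ).
C_trough = C₀ × (r + r²) = 4.585 × (0.3193 + 0.1020) = 1.932 mg/L

1.9 mg/L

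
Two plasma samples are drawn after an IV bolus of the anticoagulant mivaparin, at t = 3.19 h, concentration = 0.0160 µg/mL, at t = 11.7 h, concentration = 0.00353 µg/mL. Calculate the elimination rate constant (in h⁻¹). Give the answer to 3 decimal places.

0.178 h⁻¹

k = ln(C₁/C₂) / (t₂ − t₁) = ln(0.0160/0.00353) / (11.7 − 3.19)
  = 1.511 / 8.510 = 0.1776 h⁻¹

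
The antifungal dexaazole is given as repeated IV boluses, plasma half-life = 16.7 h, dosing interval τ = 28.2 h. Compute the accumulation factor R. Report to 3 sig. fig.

k = ln2 / t½ = 0.693147 / 16.7 = 0.04151 h⁻¹
e^(−kτ) = e^(−0.04151 × 28.2) = 0.3102
Accumulation ratio R = 1 / (1 − e^(−kτ)) = 1 / (1 − 0.3102) = 1.450

1.45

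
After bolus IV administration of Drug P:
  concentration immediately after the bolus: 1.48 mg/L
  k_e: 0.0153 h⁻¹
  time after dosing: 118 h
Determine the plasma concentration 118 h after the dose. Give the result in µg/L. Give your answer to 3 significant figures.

C = C₀ · e^(−k·t) = 1.480 × e^(−0.01530 × 118)
  = 1.480 × 0.1644 = 0.2433 mg/L
Convert: 0.2433 mg/L × 1000 = 243.3 µg/L

243 µg/L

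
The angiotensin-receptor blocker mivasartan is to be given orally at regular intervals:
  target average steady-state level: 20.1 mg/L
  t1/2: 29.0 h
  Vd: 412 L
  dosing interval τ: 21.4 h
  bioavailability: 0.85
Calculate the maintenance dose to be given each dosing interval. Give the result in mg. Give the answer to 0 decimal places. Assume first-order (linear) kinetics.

k = ln2 / t½ = 0.693147 / 29.0 = 0.02390 h⁻¹
CL = k × Vd = 0.02390 × 412 = 9.847 L/h
At steady state, F × (Dose/τ) = Css × CL.
Dose = Css × CL × τ / F = 20.1 × 9.847 × 21.4 / 0.85 = 4983 mg

4983 mg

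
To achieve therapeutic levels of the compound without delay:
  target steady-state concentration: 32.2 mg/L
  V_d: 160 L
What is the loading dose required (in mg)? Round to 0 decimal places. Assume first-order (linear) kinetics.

5152 mg

LD = Css × Vd = 32.2 × 160 = 5152 mg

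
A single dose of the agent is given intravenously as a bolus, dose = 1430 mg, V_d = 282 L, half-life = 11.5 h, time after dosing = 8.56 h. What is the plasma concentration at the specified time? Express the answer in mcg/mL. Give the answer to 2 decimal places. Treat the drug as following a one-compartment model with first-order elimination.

C₀ = Dose / Vd = 1430 / 282 = 5.071 mg/L
k = ln2 / t½ = 0.693147 / 11.5 = 0.06027 h⁻¹
C = C₀ · e^(−k·t) = 5.071 × e^(−0.06027 × 8.56)
  = 5.071 × 0.5970 = 3.027 mg/L
(3.027 mg/L = 3.027 mcg/mL)

3.03 mcg/mL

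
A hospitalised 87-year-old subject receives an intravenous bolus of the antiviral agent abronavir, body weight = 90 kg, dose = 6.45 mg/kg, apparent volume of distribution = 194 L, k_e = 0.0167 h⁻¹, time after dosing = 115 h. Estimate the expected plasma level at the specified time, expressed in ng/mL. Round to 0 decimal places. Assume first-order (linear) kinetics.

Total dose = 6.45 × 90 = 580.5 mg
C₀ = Dose / Vd = 580.5 / 194 = 2.992 mg/L
C = C₀ · e^(−k·t) = 2.992 × e^(−0.01670 × 115)
  = 2.992 × 0.1465 = 0.4383 mg/L
Convert: 0.4383 mg/L × 1000 = 438.3 ng/mL

438 ng/mL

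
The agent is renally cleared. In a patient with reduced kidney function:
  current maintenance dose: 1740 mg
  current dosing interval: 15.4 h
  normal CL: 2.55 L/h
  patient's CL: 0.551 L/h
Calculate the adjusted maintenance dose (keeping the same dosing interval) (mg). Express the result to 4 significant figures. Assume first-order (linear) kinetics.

376.0 mg

To keep the same average steady-state level, dosing rate must scale with clearance.
CL ratio = 0.551 / 2.55 = 0.2161
New dose (same interval) = 1740 × 0.2161 = 376.0 mg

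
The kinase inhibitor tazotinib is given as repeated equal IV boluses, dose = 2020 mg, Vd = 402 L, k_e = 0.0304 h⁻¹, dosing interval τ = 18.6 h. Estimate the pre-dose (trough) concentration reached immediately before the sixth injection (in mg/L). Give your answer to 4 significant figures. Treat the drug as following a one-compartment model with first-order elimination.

6.219 mg/L

C₀ per dose = Dose / Vd = 2020 / 402 = 5.025 mg/L
Fraction remaining after one interval: r = e^(−kτ) = e^(−0.03040 × 18.6) = 0.5681
Before dose 6, 5 doses have been given (aged 1τ, 2τ, 3τ, 4τ, 5τ).
C_trough = C₀ × (r + r² + … + r^5) = C₀ × r(1−r^5)/(1−r)
        = 5.025 × 0.5681 × (1 − 0.05917) / (1 − 0.5681) = 6.219 mg/L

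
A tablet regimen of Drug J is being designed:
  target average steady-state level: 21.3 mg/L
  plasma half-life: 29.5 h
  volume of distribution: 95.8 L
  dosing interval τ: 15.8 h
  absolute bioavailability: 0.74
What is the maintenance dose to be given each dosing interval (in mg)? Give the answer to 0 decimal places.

1024 mg

k = ln2 / t½ = 0.693147 / 29.5 = 0.02350 h⁻¹
CL = k × Vd = 0.02350 × 95.8 = 2.251 L/h
At steady state, F × (Dose/τ) = Css × CL.
Dose = Css × CL × τ / F = 21.3 × 2.251 × 15.8 / 0.74 = 1024 mg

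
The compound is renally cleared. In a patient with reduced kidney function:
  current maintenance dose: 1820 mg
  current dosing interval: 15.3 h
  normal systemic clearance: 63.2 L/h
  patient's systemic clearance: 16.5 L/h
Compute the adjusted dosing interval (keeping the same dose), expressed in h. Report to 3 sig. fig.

To keep the same average steady-state level, dosing rate must scale with clearance.
CL ratio = 16.5 / 63.2 = 0.2611
New interval (same dose) = 15.3 / 0.2611 = 58.60 h

58.6 h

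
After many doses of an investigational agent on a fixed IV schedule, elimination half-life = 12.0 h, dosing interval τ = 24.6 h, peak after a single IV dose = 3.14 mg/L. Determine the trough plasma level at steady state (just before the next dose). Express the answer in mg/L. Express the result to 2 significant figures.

k = ln2 / t½ = 0.693147 / 12.0 = 0.05776 h⁻¹
e^(−kτ) = e^(−0.05776 × 24.6) = 0.2415
Accumulation ratio R = 1 / (1 − e^(−kτ)) = 1 / (1 − 0.2415) = 1.318
Steady-state trough = C₀ × R × e^(−kτ) = 3.14 × 1.318 × 0.2415 = 0.9995 mg/L

1.0 mg/L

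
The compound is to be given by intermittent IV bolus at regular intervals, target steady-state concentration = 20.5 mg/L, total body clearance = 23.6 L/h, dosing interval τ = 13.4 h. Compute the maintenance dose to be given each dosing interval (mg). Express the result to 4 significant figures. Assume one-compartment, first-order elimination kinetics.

6483 mg

At steady state, Dose/τ = Css × CL.
Dose = Css × CL × τ = 20.5 × 23.60 × 13.4 = 6483 mg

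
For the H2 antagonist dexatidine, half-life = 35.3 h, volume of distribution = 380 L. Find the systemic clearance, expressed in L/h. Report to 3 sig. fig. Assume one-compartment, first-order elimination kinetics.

k = ln2 / t½ = 0.693147 / 35.3 = 0.01964 h⁻¹
CL = k × Vd = 0.01964 × 380 = 7.463 L/h

7.46 L/h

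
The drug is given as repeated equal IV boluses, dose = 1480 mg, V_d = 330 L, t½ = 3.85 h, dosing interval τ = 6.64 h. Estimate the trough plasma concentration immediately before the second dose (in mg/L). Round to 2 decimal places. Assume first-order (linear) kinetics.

1.36 mg/L

C₀ per dose = Dose / Vd = 1480 / 330 = 4.485 mg/L
k = ln2 / t½ = 0.693147 / 3.85 = 0.1800 h⁻¹
Fraction remaining after one interval: r = e^(−kτ) = e^(−0.1800 × 6.64) = 0.3026
Before dose 2, 1 dose has been given (aged 1τ).
C_trough = C₀ × r = 4.485 × 0.3026 = 1.357 mg/L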